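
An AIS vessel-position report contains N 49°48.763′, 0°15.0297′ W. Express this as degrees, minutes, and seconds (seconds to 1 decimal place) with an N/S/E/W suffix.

Latitude: 48.76300′ → 48′ and 0.76300 × 60 = 45.780″
λ: 15.02970′ → 15′ and 0.02970 × 60 = 1.782″

49°48′45.8″ N, 0°15′1.8″ W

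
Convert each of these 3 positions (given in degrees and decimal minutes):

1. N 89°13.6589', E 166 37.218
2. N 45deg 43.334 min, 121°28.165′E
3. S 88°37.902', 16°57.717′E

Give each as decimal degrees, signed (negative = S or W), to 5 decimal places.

Point 1:
  φ: 89 + 13.6589/60 = 89.227648
  N → positive
  λ: 166 + 37.218/60 = 166.620300
  E ⇒ keep positive
Point 2:
  Latitude: 45 + 43.334/60 = 45.722233
  N → positive
  λ: 121 + 28.165/60 = 121.469417
  E → positive
Point 3:
  Lat: 37.902′ = 0.631700°; total 88.631700
  S ⇒ negate
  λ: 16 + 57.717/60 = 16.961950
  E ⇒ keep positive

1. 89.22765, 166.62030
2. 45.72223, 121.46942
3. -88.63170, 16.96195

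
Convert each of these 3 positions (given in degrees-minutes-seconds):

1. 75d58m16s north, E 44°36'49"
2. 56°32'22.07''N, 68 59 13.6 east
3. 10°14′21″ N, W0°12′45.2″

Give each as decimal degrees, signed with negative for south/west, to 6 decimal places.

Point 1:
  Lat: 58′ + 16″ = 58.26667′; 75 + 58.26667/60 = 75.9711111
  N ⇒ keep positive
  Lon: 36′ + 49″ = 36.81667′; 44 + 36.81667/60 = 44.6136111
  E ⇒ keep positive
Point 2:
  φ: 56 + 32/60 + 22.07/3600 = 56.5394639
  N ⇒ keep positive
  λ: 68 + 59/60 + 13.6/3600 = 68.9871111
  E → positive
Point 3:
  φ: 10° + 14/60 + 21/3600 = 10 + 0.233333 + 0.005833 = 10.2391667
  N ⇒ keep positive
  Longitude: 0 + 12/60 + 45.2/3600 = 0.2125556
  W → negative

1. 75.971111, 44.613611
2. 56.539464, 68.987111
3. 10.239167, -0.212556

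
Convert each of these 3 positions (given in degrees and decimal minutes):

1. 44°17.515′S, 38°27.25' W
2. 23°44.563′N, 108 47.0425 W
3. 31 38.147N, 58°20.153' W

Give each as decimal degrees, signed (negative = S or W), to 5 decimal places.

1. -44.29192, -38.45417
2. 23.74272, -108.78404
3. 31.63578, -58.33588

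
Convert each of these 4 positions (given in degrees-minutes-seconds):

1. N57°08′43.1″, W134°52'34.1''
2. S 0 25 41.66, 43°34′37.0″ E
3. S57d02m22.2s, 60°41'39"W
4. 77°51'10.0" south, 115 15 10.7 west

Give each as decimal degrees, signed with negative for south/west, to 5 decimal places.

Point 1:
  φ: 8′ + 43.1″ = 8.71833′; 57 + 8.71833/60 = 57.145306
  N ⇒ keep positive
  λ: 134° + 52/60 + 34.1/3600 = 134 + 0.866667 + 0.009472 = 134.876139
  W → negative
Point 2:
  Lat: 0° + 25/60 + 41.66/3600 = 0 + 0.416667 + 0.011572 = 0.428239
  hemisphere S, so the sign is −
  Lon: 43° + 34/60 + 37/3600 = 43 + 0.566667 + 0.010278 = 43.576944
  E → positive
Point 3:
  Lat: 57° + 2/60 + 22.2/3600 = 57 + 0.033333 + 0.006167 = 57.039500
  hemisphere S, so the sign is −
  Longitude: 60 + 41/60 + 39/3600 = 60.694167
  W → negative
Point 4:
  Latitude: 77° + 51/60 + 10/3600 = 77 + 0.850000 + 0.002778 = 77.852778
  hemisphere S, so the sign is −
  λ: 115° + 15/60 + 10.7/3600 = 115 + 0.250000 + 0.002972 = 115.252972
  hemisphere W, so the sign is −

1. 57.14531, -134.87614
2. -0.42824, 43.57694
3. -57.03950, -60.69417
4. -77.85278, -115.25297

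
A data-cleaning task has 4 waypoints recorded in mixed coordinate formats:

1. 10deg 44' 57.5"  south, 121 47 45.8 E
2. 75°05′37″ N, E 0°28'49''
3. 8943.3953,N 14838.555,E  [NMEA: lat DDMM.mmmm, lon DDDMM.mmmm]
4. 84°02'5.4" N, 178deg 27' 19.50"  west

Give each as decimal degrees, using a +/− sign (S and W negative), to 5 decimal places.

1. -10.74931, 121.79606
2. 75.09361, 0.48028
3. 89.72326, 148.64258
4. 84.03483, -178.45542

Point 1:
  φ: 44′ + 57.5″ = 44.95833′; 10 + 44.95833/60 = 10.749306
  S ⇒ negate
  λ: 121 + 47/60 + 45.8/3600 = 121.796056
  E ⇒ keep positive
Point 2:
  Latitude: 75 + 5/60 + 37/3600 = 75.093611
  N ⇒ keep positive
  Longitude: 28′ + 49″ = 28.81667′; 0 + 28.81667/60 = 0.480278
  E ⇒ keep positive
Point 3:
  Latitude: split at 2 digits → 89° and 43.3953′; 89 + 43.3953/60 = 89.723255
  N → positive
  Lon: split at 3 digits → 148° and 38.555′; 148 + 38.555/60 = 148.642583
  E → positive
Point 4:
  Latitude: 84 + 2/60 + 5.4/3600 = 84.034833
  N ⇒ keep positive
  λ: 178 + 27/60 + 19.5/3600 = 178.455417
  hemisphere W, so the sign is −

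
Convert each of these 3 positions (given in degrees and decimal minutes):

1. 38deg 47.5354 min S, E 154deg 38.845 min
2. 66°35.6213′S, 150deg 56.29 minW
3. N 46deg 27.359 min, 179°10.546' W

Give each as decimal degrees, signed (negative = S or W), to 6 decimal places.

1. -38.792257, 154.647417
2. -66.593688, -150.938167
3. 46.455983, -179.175767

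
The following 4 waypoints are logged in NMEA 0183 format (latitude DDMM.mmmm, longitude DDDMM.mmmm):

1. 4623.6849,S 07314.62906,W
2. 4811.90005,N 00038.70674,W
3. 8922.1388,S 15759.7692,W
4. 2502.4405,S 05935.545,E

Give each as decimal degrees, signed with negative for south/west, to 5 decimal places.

1. -46.39475, -73.24382
2. 48.19833, -0.64511
3. -89.36898, -157.99615
4. -25.04068, 59.59242

Point 1:
  φ: split at 2 digits → 46° and 23.6849′; 46 + 23.6849/60 = 46.394748
  S ⇒ negate
  λ: degrees = first 3 digits = 73, minutes = 14.62906; 73 + 14.62906/60 = 73.243818
  hemisphere W, so the sign is −
Point 2:
  φ: split at 2 digits → 48° and 11.90005′; 48 + 11.90005/60 = 48.198334
  N → positive
  Lon: split at 3 digits → 000° and 38.70674′; 0 + 38.70674/60 = 0.645112
  W ⇒ negate
Point 3:
  Latitude: split at 2 digits → 89° and 22.1388′; 89 + 22.1388/60 = 89.368980
  hemisphere S, so the sign is −
  λ: degrees = first 3 digits = 157, minutes = 59.7692; 157 + 59.7692/60 = 157.996153
  W ⇒ negate
Point 4:
  Latitude: degrees = first 2 digits = 25, minutes = 2.4405; 25 + 2.4405/60 = 25.040675
  S → negative
  Longitude: degrees = first 3 digits = 59, minutes = 35.545; 59 + 35.545/60 = 59.592417
  E → positive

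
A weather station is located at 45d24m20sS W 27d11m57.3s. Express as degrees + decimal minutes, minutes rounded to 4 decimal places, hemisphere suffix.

45° 24.3333′ S, 27° 11.9550′ W

Lat: 24 + 20/60 = 24.333333′
Lon: 11 + 57.3/60 = 11.955000′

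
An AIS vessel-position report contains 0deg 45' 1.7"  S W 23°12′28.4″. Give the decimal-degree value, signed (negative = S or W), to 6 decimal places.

-0.750472, -23.207889

Latitude: 45′ + 1.7″ = 45.02833′; 0 + 45.02833/60 = 0.7504722
S → negative
Longitude: 23° + 12/60 + 28.4/3600 = 23 + 0.200000 + 0.007889 = 23.2078889
W ⇒ negate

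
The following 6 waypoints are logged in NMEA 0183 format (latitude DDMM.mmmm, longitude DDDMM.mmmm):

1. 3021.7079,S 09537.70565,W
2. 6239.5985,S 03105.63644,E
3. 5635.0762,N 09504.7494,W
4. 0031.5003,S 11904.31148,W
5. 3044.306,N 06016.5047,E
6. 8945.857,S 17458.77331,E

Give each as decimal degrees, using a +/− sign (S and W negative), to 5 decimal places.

1. -30.36180, -95.62843
2. -62.65998, 31.09394
3. 56.58460, -95.07916
4. -0.52501, -119.07186
5. 30.73843, 60.27508
6. -89.76428, 174.97956

Point 1:
  φ: degrees = first 2 digits = 30, minutes = 21.7079; 30 + 21.7079/60 = 30.361798
  S ⇒ negate
  λ: degrees = first 3 digits = 95, minutes = 37.70565; 95 + 37.70565/60 = 95.628428
  W ⇒ negate
Point 2:
  φ: split at 2 digits → 62° and 39.5985′; 62 + 39.5985/60 = 62.659975
  S ⇒ negate
  λ: degrees = first 3 digits = 31, minutes = 5.63644; 31 + 5.63644/60 = 31.093941
  E ⇒ keep positive
Point 3:
  Lat: split at 2 digits → 56° and 35.0762′; 56 + 35.0762/60 = 56.584603
  N ⇒ keep positive
  Longitude: degrees = first 3 digits = 95, minutes = 4.7494; 95 + 4.7494/60 = 95.079157
  W → negative
Point 4:
  Latitude: degrees = first 2 digits = 0, minutes = 31.5003; 0 + 31.5003/60 = 0.525005
  S → negative
  λ: split at 3 digits → 119° and 4.31148′; 119 + 4.31148/60 = 119.071858
  W → negative
Point 5:
  Lat: split at 2 digits → 30° and 44.306′; 30 + 44.306/60 = 30.738433
  N ⇒ keep positive
  Longitude: degrees = first 3 digits = 60, minutes = 16.5047; 60 + 16.5047/60 = 60.275078
  E ⇒ keep positive
Point 6:
  Lat: split at 2 digits → 89° and 45.857′; 89 + 45.857/60 = 89.764283
  hemisphere S, so the sign is −
  Lon: degrees = first 3 digits = 174, minutes = 58.77331; 174 + 58.77331/60 = 174.979555
  E ⇒ keep positive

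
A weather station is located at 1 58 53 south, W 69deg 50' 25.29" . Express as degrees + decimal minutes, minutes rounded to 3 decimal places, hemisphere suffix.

Lat: seconds/60 = 0.88333; minutes = 58 + 0.88333 = 58.88333
Longitude: seconds/60 = 0.42150; minutes = 50 + 0.42150 = 50.42150

1° 58.883′ S, 69° 50.422′ W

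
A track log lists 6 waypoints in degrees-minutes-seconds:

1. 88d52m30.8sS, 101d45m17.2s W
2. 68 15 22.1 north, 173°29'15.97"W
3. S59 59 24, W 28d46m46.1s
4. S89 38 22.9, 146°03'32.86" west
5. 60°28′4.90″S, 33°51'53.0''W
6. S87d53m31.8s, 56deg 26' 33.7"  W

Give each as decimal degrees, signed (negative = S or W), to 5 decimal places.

1. -88.87522, -101.75478
2. 68.25614, -173.48777
3. -59.99000, -28.77947
4. -89.63969, -146.05913
5. -60.46803, -33.86472
6. -87.89217, -56.44269

Point 1:
  Lat: 88 + 52/60 + 30.8/3600 = 88.875222
  S ⇒ negate
  λ: 101° + 45/60 + 17.2/3600 = 101 + 0.750000 + 0.004778 = 101.754778
  W → negative
Point 2:
  φ: 68 + 15/60 + 22.1/3600 = 68.256139
  N → positive
  Lon: 29′ + 15.97″ = 29.26617′; 173 + 29.26617/60 = 173.487769
  W → negative
Point 3:
  φ: 59° + 59/60 + 24/3600 = 59 + 0.983333 + 0.006667 = 59.990000
  S → negative
  Lon: 28 + 46/60 + 46.1/3600 = 28.779472
  hemisphere W, so the sign is −
Point 4:
  φ: 89 + 38/60 + 22.9/3600 = 89.639694
  hemisphere S, so the sign is −
  Longitude: 146 + 3/60 + 32.86/3600 = 146.059128
  W → negative
Point 5:
  φ: 28′ + 4.9″ = 28.08167′; 60 + 28.08167/60 = 60.468028
  S ⇒ negate
  λ: 51′ + 53″ = 51.88333′; 33 + 51.88333/60 = 33.864722
  W ⇒ negate
Point 6:
  φ: 87° + 53/60 + 31.8/3600 = 87 + 0.883333 + 0.008833 = 87.892167
  S → negative
  Longitude: 26′ + 33.7″ = 26.56167′; 56 + 26.56167/60 = 56.442694
  hemisphere W, so the sign is −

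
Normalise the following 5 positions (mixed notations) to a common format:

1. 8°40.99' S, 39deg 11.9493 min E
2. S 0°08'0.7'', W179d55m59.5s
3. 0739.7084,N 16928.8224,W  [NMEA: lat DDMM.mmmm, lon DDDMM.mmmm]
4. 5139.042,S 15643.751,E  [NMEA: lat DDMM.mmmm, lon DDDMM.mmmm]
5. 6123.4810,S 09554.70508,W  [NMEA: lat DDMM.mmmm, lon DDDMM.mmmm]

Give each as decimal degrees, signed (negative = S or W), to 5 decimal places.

1. -8.68317, 39.19916
2. -0.13353, -179.93319
3. 7.66181, -169.48037
4. -51.65070, 156.72918
5. -61.39135, -95.91175

Point 1:
  Lat: 40.99′ = 0.683167°; total 8.683167
  S ⇒ negate
  Lon: 11.9493′ = 0.199155°; total 39.199155
  E ⇒ keep positive
Point 2:
  Lat: 8′ + 0.7″ = 8.01167′; 0 + 8.01167/60 = 0.133528
  S ⇒ negate
  λ: 179° + 55/60 + 59.5/3600 = 179 + 0.916667 + 0.016528 = 179.933194
  W → negative
Point 3:
  Lat: split at 2 digits → 07° and 39.7084′; 7 + 39.7084/60 = 7.661807
  N → positive
  λ: split at 3 digits → 169° and 28.8224′; 169 + 28.8224/60 = 169.480373
  hemisphere W, so the sign is −
Point 4:
  Lat: degrees = first 2 digits = 51, minutes = 39.042; 51 + 39.042/60 = 51.650700
  S → negative
  Longitude: degrees = first 3 digits = 156, minutes = 43.751; 156 + 43.751/60 = 156.729183
  E → positive
Point 5:
  φ: split at 2 digits → 61° and 23.481′; 61 + 23.481/60 = 61.391350
  S → negative
  Longitude: split at 3 digits → 095° and 54.70508′; 95 + 54.70508/60 = 95.911751
  W ⇒ negate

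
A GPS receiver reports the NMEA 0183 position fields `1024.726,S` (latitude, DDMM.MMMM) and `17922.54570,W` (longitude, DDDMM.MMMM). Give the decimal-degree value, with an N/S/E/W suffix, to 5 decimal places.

10.41210° S, 179.37576° W

Latitude: split at 2 digits → 10° and 24.726′; 10 + 24.726/60 = 10.412100
Longitude: split at 3 digits → 179° and 22.5457′; 179 + 22.5457/60 = 179.375762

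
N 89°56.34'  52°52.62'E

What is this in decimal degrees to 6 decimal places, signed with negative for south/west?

φ: 89 + 56.34/60 = 89.9390000
N → positive
λ: 52 + 52.62/60 = 52.8770000
E → positive

89.939000, 52.877000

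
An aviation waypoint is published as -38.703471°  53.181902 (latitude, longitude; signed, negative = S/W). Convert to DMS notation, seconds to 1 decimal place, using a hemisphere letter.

38°42′12.5″ S, 53°10′54.8″ E

Latitude is negative → S; |value| = 38.703471
Lat: whole degrees 38; 42.20826′ → 42′ and 12.496″
Lon: 0.181902° → 10.91412′; 0.91412 × 60 = 54.847″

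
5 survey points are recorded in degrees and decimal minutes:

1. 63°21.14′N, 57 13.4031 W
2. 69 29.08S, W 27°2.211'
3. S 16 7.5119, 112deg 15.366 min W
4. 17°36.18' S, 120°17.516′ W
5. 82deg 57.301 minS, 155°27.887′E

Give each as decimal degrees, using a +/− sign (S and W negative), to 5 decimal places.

Point 1:
  Latitude: 21.14′ = 0.352333°; total 63.352333
  N → positive
  Lon: 57 + 13.4031/60 = 57.223385
  W ⇒ negate
Point 2:
  Lat: 69 + 29.08/60 = 69.484667
  hemisphere S, so the sign is −
  Longitude: 27 + 2.211/60 = 27.036850
  W ⇒ negate
Point 3:
  φ: 7.5119′ = 0.125198°; total 16.125198
  S ⇒ negate
  Lon: 112 + 15.366/60 = 112.256100
  W → negative
Point 4:
  Lat: 36.18′ = 0.603000°; total 17.603000
  S → negative
  Longitude: 120 + 17.516/60 = 120.291933
  W ⇒ negate
Point 5:
  Latitude: 82 + 57.301/60 = 82.955017
  S → negative
  Lon: 27.887′ = 0.464783°; total 155.464783
  E → positive

1. 63.35233, -57.22339
2. -69.48467, -27.03685
3. -16.12520, -112.25610
4. -17.60300, -120.29193
5. -82.95502, 155.46478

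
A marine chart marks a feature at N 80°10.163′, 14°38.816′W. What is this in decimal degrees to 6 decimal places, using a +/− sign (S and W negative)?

80.169383, -14.646933

φ: 80 + 10.163/60 = 80.1693833
N → positive
Longitude: 38.816′ = 0.646933°; total 14.6469333
hemisphere W, so the sign is −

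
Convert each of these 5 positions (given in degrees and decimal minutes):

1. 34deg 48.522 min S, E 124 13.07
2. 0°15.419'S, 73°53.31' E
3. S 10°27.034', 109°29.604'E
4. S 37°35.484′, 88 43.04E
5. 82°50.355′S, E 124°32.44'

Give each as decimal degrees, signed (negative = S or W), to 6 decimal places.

Point 1:
  Latitude: 34 + 48.522/60 = 34.8087000
  S ⇒ negate
  Longitude: 13.07′ = 0.217833°; total 124.2178333
  E → positive
Point 2:
  φ: 0 + 15.419/60 = 0.2569833
  S ⇒ negate
  Lon: 53.31′ = 0.888500°; total 73.8885000
  E → positive
Point 3:
  Lat: 10 + 27.034/60 = 10.4505667
  S → negative
  Longitude: 109 + 29.604/60 = 109.4934000
  E ⇒ keep positive
Point 4:
  Latitude: 37 + 35.484/60 = 37.5914000
  S ⇒ negate
  Lon: 88 + 43.04/60 = 88.7173333
  E ⇒ keep positive
Point 5:
  φ: 82 + 50.355/60 = 82.8392500
  S → negative
  λ: 124 + 32.44/60 = 124.5406667
  E ⇒ keep positive

1. -34.808700, 124.217833
2. -0.256983, 73.888500
3. -10.450567, 109.493400
4. -37.591400, 88.717333
5. -82.839250, 124.540667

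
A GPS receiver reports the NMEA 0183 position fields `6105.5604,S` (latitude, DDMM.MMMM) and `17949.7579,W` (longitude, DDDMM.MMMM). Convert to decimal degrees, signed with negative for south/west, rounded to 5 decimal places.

-61.09267, -179.82930

Latitude: split at 2 digits → 61° and 5.5604′; 61 + 5.5604/60 = 61.092673
S → negative
Longitude: degrees = first 3 digits = 179, minutes = 49.7579; 179 + 49.7579/60 = 179.829298
W ⇒ negate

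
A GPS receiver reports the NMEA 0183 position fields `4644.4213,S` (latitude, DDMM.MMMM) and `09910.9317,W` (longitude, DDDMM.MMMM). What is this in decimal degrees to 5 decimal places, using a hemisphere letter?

φ: degrees = first 2 digits = 46, minutes = 44.4213; 46 + 44.4213/60 = 46.740355
Lon: split at 3 digits → 099° and 10.9317′; 99 + 10.9317/60 = 99.182195

46.74036° S, 99.18220° W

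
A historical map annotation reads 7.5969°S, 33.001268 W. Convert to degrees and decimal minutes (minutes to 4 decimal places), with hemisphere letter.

Latitude: 7° + 0.596900 × 60 = 7° 35.814000′
λ: fractional part 0.001268 → 0.076080 minutes

7° 35.8140′ S, 33° 0.0761′ W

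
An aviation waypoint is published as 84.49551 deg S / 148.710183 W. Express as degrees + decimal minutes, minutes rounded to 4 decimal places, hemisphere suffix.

84° 29.7306′ S, 148° 42.6110′ W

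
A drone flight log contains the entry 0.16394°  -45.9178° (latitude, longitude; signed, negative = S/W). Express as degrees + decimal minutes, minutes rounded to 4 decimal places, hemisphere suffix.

Latitude: fractional part 0.163940 → 9.836400 minutes
Longitude is negative → W; |value| = 45.917800
Longitude: 45° + 0.917800 × 60 = 45° 55.068000′

0° 9.8364′ N, 45° 55.0680′ W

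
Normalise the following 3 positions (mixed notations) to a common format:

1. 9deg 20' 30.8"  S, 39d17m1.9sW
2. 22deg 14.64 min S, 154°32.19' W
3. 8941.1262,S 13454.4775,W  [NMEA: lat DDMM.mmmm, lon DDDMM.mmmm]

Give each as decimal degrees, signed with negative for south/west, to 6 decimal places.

Point 1:
  Latitude: 9 + 20/60 + 30.8/3600 = 9.3418889
  hemisphere S, so the sign is −
  Longitude: 39° + 17/60 + 1.9/3600 = 39 + 0.283333 + 0.000528 = 39.2838611
  W ⇒ negate
Point 2:
  φ: 22 + 14.64/60 = 22.2440000
  hemisphere S, so the sign is −
  λ: 32.19′ = 0.536500°; total 154.5365000
  W → negative
Point 3:
  Lat: degrees = first 2 digits = 89, minutes = 41.1262; 89 + 41.1262/60 = 89.6854367
  S ⇒ negate
  Longitude: degrees = first 3 digits = 134, minutes = 54.4775; 134 + 54.4775/60 = 134.9079583
  W → negative

1. -9.341889, -39.283861
2. -22.244000, -154.536500
3. -89.685437, -134.907958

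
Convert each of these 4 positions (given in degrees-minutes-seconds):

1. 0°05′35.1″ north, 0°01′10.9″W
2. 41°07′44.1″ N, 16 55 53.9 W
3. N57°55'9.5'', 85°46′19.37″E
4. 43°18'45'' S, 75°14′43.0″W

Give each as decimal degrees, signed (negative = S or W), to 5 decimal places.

Point 1:
  φ: 5′ + 35.1″ = 5.58500′; 0 + 5.58500/60 = 0.093083
  N → positive
  λ: 0° + 1/60 + 10.9/3600 = 0 + 0.016667 + 0.003028 = 0.019694
  W → negative
Point 2:
  φ: 41° + 7/60 + 44.1/3600 = 41 + 0.116667 + 0.012250 = 41.128917
  N → positive
  Longitude: 16° + 55/60 + 53.9/3600 = 16 + 0.916667 + 0.014972 = 16.931639
  W ⇒ negate
Point 3:
  Latitude: 57° + 55/60 + 9.5/3600 = 57 + 0.916667 + 0.002639 = 57.919306
  N → positive
  Longitude: 85 + 46/60 + 19.37/3600 = 85.772047
  E → positive
Point 4:
  φ: 43° + 18/60 + 45/3600 = 43 + 0.300000 + 0.012500 = 43.312500
  hemisphere S, so the sign is −
  Longitude: 14′ + 43″ = 14.71667′; 75 + 14.71667/60 = 75.245278
  hemisphere W, so the sign is −

1. 0.09308, -0.01969
2. 41.12892, -16.93164
3. 57.91931, 85.77205
4. -43.31250, -75.24528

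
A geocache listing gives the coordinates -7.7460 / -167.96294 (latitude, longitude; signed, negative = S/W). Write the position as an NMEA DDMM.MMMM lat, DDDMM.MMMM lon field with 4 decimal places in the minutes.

Latitude is negative → S; |value| = 7.746000
Lat: fractional part 0.746000 → 44.760000 minutes
Longitude is negative → W; |value| = 167.962940
Longitude: minutes = (167.962940 − 167) × 60 = 57.776400

0744.7600,S / 16757.7764,W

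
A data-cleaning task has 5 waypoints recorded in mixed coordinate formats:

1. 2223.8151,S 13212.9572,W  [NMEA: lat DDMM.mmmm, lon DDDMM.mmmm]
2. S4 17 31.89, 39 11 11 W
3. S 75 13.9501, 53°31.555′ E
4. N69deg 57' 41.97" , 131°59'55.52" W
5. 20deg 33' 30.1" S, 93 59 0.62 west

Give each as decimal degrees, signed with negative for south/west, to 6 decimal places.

Point 1:
  φ: split at 2 digits → 22° and 23.8151′; 22 + 23.8151/60 = 22.3969183
  S → negative
  Lon: degrees = first 3 digits = 132, minutes = 12.9572; 132 + 12.9572/60 = 132.2159533
  W → negative
Point 2:
  φ: 4 + 17/60 + 31.89/3600 = 4.2921917
  S → negative
  λ: 39° + 11/60 + 11/3600 = 39 + 0.183333 + 0.003056 = 39.1863889
  hemisphere W, so the sign is −
Point 3:
  Lat: 75 + 13.9501/60 = 75.2325017
  S → negative
  Longitude: 53 + 31.555/60 = 53.5259167
  E → positive
Point 4:
  φ: 69° + 57/60 + 41.97/3600 = 69 + 0.950000 + 0.011658 = 69.9616583
  N ⇒ keep positive
  Lon: 131 + 59/60 + 55.52/3600 = 131.9987556
  W → negative
Point 5:
  Latitude: 20 + 33/60 + 30.1/3600 = 20.5583611
  S → negative
  Longitude: 59′ + 0.62″ = 59.01033′; 93 + 59.01033/60 = 93.9835056
  hemisphere W, so the sign is −

1. -22.396918, -132.215953
2. -4.292192, -39.186389
3. -75.232502, 53.525917
4. 69.961658, -131.998756
5. -20.558361, -93.983506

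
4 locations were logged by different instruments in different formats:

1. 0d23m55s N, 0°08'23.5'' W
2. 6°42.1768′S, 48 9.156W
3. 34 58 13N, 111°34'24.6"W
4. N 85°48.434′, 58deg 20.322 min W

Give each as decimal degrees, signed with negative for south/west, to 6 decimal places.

Point 1:
  Latitude: 0 + 23/60 + 55/3600 = 0.3986111
  N ⇒ keep positive
  Longitude: 0° + 8/60 + 23.5/3600 = 0 + 0.133333 + 0.006528 = 0.1398611
  hemisphere W, so the sign is −
Point 2:
  φ: 6 + 42.1768/60 = 6.7029467
  hemisphere S, so the sign is −
  Longitude: 48 + 9.156/60 = 48.1526000
  W ⇒ negate
Point 3:
  Latitude: 34° + 58/60 + 13/3600 = 34 + 0.966667 + 0.003611 = 34.9702778
  N → positive
  Longitude: 111 + 34/60 + 24.6/3600 = 111.5735000
  hemisphere W, so the sign is −
Point 4:
  φ: 48.434′ = 0.807233°; total 85.8072333
  N ⇒ keep positive
  Lon: 20.322′ = 0.338700°; total 58.3387000
  W ⇒ negate

1. 0.398611, -0.139861
2. -6.702947, -48.152600
3. 34.970278, -111.573500
4. 85.807233, -58.338700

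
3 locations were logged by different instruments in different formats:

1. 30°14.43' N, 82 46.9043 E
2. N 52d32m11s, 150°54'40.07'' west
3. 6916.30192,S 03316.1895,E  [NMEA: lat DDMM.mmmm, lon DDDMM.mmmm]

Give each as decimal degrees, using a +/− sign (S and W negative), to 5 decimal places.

1. 30.24050, 82.78174
2. 52.53639, -150.91113
3. -69.27170, 33.26983

Point 1:
  Lat: 14.43′ = 0.240500°; total 30.240500
  N ⇒ keep positive
  Longitude: 46.9043′ = 0.781738°; total 82.781738
  E → positive
Point 2:
  Latitude: 52° + 32/60 + 11/3600 = 52 + 0.533333 + 0.003056 = 52.536389
  N ⇒ keep positive
  λ: 150° + 54/60 + 40.07/3600 = 150 + 0.900000 + 0.011131 = 150.911131
  W → negative
Point 3:
  Lat: degrees = first 2 digits = 69, minutes = 16.30192; 69 + 16.30192/60 = 69.271699
  hemisphere S, so the sign is −
  λ: degrees = first 3 digits = 33, minutes = 16.1895; 33 + 16.1895/60 = 33.269825
  E → positive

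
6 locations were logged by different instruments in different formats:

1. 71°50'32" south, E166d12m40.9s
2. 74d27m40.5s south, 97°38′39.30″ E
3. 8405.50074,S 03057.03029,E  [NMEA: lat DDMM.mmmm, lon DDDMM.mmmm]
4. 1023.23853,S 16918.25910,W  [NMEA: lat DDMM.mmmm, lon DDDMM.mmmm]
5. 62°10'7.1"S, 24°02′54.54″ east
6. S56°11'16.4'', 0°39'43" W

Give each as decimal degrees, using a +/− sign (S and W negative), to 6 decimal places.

1. -71.842222, 166.211361
2. -74.461250, 97.644250
3. -84.091679, 30.950505
4. -10.387309, -169.304318
5. -62.168639, 24.048483
6. -56.187889, -0.661944

Point 1:
  φ: 50′ + 32″ = 50.53333′; 71 + 50.53333/60 = 71.8422222
  hemisphere S, so the sign is −
  Lon: 12′ + 40.9″ = 12.68167′; 166 + 12.68167/60 = 166.2113611
  E ⇒ keep positive
Point 2:
  φ: 74° + 27/60 + 40.5/3600 = 74 + 0.450000 + 0.011250 = 74.4612500
  S ⇒ negate
  λ: 38′ + 39.3″ = 38.65500′; 97 + 38.65500/60 = 97.6442500
  E ⇒ keep positive
Point 3:
  Latitude: split at 2 digits → 84° and 5.50074′; 84 + 5.50074/60 = 84.0916790
  S ⇒ negate
  Lon: split at 3 digits → 030° and 57.03029′; 30 + 57.03029/60 = 30.9505048
  E ⇒ keep positive
Point 4:
  Latitude: degrees = first 2 digits = 10, minutes = 23.23853; 10 + 23.23853/60 = 10.3873088
  hemisphere S, so the sign is −
  Lon: degrees = first 3 digits = 169, minutes = 18.2591; 169 + 18.2591/60 = 169.3043183
  W → negative
Point 5:
  Lat: 10′ + 7.1″ = 10.11833′; 62 + 10.11833/60 = 62.1686389
  S ⇒ negate
  Lon: 24 + 2/60 + 54.54/3600 = 24.0484833
  E → positive
Point 6:
  Lat: 56° + 11/60 + 16.4/3600 = 56 + 0.183333 + 0.004556 = 56.1878889
  S → negative
  Lon: 0 + 39/60 + 43/3600 = 0.6619444
  W ⇒ negate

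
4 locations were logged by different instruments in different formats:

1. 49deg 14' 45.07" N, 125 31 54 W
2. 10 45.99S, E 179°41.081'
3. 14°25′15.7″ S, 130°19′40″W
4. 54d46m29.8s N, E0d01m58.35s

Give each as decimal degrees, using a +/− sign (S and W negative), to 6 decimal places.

1. 49.245853, -125.531667
2. -10.766500, 179.684683
3. -14.421028, -130.327778
4. 54.774944, 0.032875

Point 1:
  Lat: 49° + 14/60 + 45.07/3600 = 49 + 0.233333 + 0.012519 = 49.2458528
  N ⇒ keep positive
  λ: 125° + 31/60 + 54/3600 = 125 + 0.516667 + 0.015000 = 125.5316667
  W → negative
Point 2:
  Latitude: 10 + 45.99/60 = 10.7665000
  S → negative
  λ: 179 + 41.081/60 = 179.6846833
  E ⇒ keep positive
Point 3:
  Latitude: 14 + 25/60 + 15.7/3600 = 14.4210278
  hemisphere S, so the sign is −
  Lon: 130° + 19/60 + 40/3600 = 130 + 0.316667 + 0.011111 = 130.3277778
  hemisphere W, so the sign is −
Point 4:
  Lat: 54 + 46/60 + 29.8/3600 = 54.7749444
  N → positive
  Lon: 1′ + 58.35″ = 1.97250′; 0 + 1.97250/60 = 0.0328750
  E → positive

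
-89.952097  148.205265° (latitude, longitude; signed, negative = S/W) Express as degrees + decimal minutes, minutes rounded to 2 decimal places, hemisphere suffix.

89° 57.13′ S, 148° 12.32′ E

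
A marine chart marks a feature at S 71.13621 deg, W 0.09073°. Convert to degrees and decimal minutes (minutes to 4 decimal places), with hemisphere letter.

71° 8.1726′ S, 0° 5.4438′ W

Lat: fractional part 0.136210 → 8.172600 minutes
λ: 0° + 0.090730 × 60 = 0° 5.443800′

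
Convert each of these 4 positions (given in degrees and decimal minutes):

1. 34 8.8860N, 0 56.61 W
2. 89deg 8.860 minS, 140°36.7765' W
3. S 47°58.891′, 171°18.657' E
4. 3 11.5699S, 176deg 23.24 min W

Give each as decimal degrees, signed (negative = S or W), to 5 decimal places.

Point 1:
  Latitude: 8.886′ = 0.148100°; total 34.148100
  N → positive
  λ: 0 + 56.61/60 = 0.943500
  W → negative
Point 2:
  Lat: 89 + 8.86/60 = 89.147667
  hemisphere S, so the sign is −
  λ: 140 + 36.7765/60 = 140.612942
  W → negative
Point 3:
  Latitude: 58.891′ = 0.981517°; total 47.981517
  S ⇒ negate
  Longitude: 18.657′ = 0.310950°; total 171.310950
  E → positive
Point 4:
  Latitude: 3 + 11.5699/60 = 3.192832
  hemisphere S, so the sign is −
  Lon: 176 + 23.24/60 = 176.387333
  W → negative

1. 34.14810, -0.94350
2. -89.14767, -140.61294
3. -47.98152, 171.31095
4. -3.19283, -176.38733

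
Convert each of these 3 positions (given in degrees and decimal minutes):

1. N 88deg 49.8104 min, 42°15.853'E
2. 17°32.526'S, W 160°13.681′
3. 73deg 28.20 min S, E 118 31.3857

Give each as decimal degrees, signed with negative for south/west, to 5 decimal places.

1. 88.83017, 42.26422
2. -17.54210, -160.22802
3. -73.47000, 118.52310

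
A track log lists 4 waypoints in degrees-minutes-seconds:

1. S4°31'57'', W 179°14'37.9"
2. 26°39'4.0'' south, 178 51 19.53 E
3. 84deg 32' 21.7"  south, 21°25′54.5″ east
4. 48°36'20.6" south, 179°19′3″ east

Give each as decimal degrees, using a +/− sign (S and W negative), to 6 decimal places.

Point 1:
  Latitude: 4 + 31/60 + 57/3600 = 4.5325000
  S → negative
  Longitude: 179° + 14/60 + 37.9/3600 = 179 + 0.233333 + 0.010528 = 179.2438611
  hemisphere W, so the sign is −
Point 2:
  Lat: 26 + 39/60 + 4/3600 = 26.6511111
  S → negative
  Longitude: 178 + 51/60 + 19.53/3600 = 178.8554250
  E → positive
Point 3:
  φ: 84 + 32/60 + 21.7/3600 = 84.5393611
  S → negative
  λ: 25′ + 54.5″ = 25.90833′; 21 + 25.90833/60 = 21.4318056
  E → positive
Point 4:
  φ: 48 + 36/60 + 20.6/3600 = 48.6057222
  S → negative
  Lon: 179 + 19/60 + 3/3600 = 179.3175000
  E ⇒ keep positive

1. -4.532500, -179.243861
2. -26.651111, 178.855425
3. -84.539361, 21.431806
4. -48.605722, 179.317500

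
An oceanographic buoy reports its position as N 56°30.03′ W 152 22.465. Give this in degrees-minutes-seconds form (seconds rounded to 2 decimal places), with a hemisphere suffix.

56°30′1.80″ N, 152°22′27.90″ W

φ: fractional minutes 0.03000 × 60 = 1.8000″
Lon: 22.46500′ → 22′ and 0.46500 × 60 = 27.9000″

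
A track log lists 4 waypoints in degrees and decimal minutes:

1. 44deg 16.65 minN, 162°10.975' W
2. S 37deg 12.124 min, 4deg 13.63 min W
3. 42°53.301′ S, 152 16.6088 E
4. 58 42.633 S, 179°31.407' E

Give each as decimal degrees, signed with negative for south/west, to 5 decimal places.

Point 1:
  φ: 44 + 16.65/60 = 44.277500
  N ⇒ keep positive
  λ: 10.975′ = 0.182917°; total 162.182917
  hemisphere W, so the sign is −
Point 2:
  Latitude: 37 + 12.124/60 = 37.202067
  S ⇒ negate
  λ: 13.63′ = 0.227167°; total 4.227167
  W → negative
Point 3:
  φ: 53.301′ = 0.888350°; total 42.888350
  S → negative
  λ: 152 + 16.6088/60 = 152.276813
  E ⇒ keep positive
Point 4:
  φ: 58 + 42.633/60 = 58.710550
  S → negative
  λ: 31.407′ = 0.523450°; total 179.523450
  E → positive

1. 44.27750, -162.18292
2. -37.20207, -4.22717
3. -42.88835, 152.27681
4. -58.71055, 179.52345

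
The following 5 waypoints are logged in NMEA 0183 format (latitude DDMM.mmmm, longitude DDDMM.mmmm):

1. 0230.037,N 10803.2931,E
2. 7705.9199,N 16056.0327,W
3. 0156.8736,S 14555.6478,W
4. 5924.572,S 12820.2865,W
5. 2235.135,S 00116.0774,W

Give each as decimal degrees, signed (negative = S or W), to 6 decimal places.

Point 1:
  Lat: degrees = first 2 digits = 2, minutes = 30.037; 2 + 30.037/60 = 2.5006167
  N ⇒ keep positive
  λ: degrees = first 3 digits = 108, minutes = 3.2931; 108 + 3.2931/60 = 108.0548850
  E ⇒ keep positive
Point 2:
  φ: degrees = first 2 digits = 77, minutes = 5.9199; 77 + 5.9199/60 = 77.0986650
  N ⇒ keep positive
  Lon: degrees = first 3 digits = 160, minutes = 56.0327; 160 + 56.0327/60 = 160.9338783
  hemisphere W, so the sign is −
Point 3:
  φ: degrees = first 2 digits = 1, minutes = 56.8736; 1 + 56.8736/60 = 1.9478933
  S ⇒ negate
  λ: split at 3 digits → 145° and 55.6478′; 145 + 55.6478/60 = 145.9274633
  hemisphere W, so the sign is −
Point 4:
  Lat: degrees = first 2 digits = 59, minutes = 24.572; 59 + 24.572/60 = 59.4095333
  S → negative
  λ: degrees = first 3 digits = 128, minutes = 20.2865; 128 + 20.2865/60 = 128.3381083
  W ⇒ negate
Point 5:
  Latitude: degrees = first 2 digits = 22, minutes = 35.135; 22 + 35.135/60 = 22.5855833
  S → negative
  Lon: split at 3 digits → 001° and 16.0774′; 1 + 16.0774/60 = 1.2679567
  W ⇒ negate

1. 2.500617, 108.054885
2. 77.098665, -160.933878
3. -1.947893, -145.927463
4. -59.409533, -128.338108
5. -22.585583, -1.267957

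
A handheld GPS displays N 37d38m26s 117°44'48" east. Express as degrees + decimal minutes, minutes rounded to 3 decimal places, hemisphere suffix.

37° 38.433′ N, 117° 44.800′ E

Lat: 38 + 26/60 = 38.43333′
λ: seconds/60 = 0.80000; minutes = 44 + 0.80000 = 44.80000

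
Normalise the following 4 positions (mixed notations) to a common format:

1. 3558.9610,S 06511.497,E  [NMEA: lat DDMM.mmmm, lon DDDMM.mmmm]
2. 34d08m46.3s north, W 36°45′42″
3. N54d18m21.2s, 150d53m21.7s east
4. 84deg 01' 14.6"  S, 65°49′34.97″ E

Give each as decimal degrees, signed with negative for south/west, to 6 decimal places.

Point 1:
  φ: degrees = first 2 digits = 35, minutes = 58.961; 35 + 58.961/60 = 35.9826833
  S ⇒ negate
  Lon: split at 3 digits → 065° and 11.497′; 65 + 11.497/60 = 65.1916167
  E ⇒ keep positive
Point 2:
  Lat: 34° + 8/60 + 46.3/3600 = 34 + 0.133333 + 0.012861 = 34.1461944
  N → positive
  Longitude: 45′ + 42″ = 45.70000′; 36 + 45.70000/60 = 36.7616667
  W ⇒ negate
Point 3:
  φ: 18′ + 21.2″ = 18.35333′; 54 + 18.35333/60 = 54.3058889
  N → positive
  λ: 150° + 53/60 + 21.7/3600 = 150 + 0.883333 + 0.006028 = 150.8893611
  E ⇒ keep positive
Point 4:
  Latitude: 84 + 1/60 + 14.6/3600 = 84.0207222
  S ⇒ negate
  λ: 49′ + 34.97″ = 49.58283′; 65 + 49.58283/60 = 65.8263806
  E ⇒ keep positive

1. -35.982683, 65.191617
2. 34.146194, -36.761667
3. 54.305889, 150.889361
4. -84.020722, 65.826381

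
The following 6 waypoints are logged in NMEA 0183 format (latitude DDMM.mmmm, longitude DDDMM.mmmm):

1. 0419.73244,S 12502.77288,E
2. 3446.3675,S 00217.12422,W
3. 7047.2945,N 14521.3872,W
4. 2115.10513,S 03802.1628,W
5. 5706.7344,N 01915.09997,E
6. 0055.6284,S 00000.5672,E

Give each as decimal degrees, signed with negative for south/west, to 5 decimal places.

1. -4.32887, 125.04621
2. -34.77279, -2.28540
3. 70.78824, -145.35645
4. -21.25175, -38.03605
5. 57.11224, 19.25167
6. -0.92714, 0.00945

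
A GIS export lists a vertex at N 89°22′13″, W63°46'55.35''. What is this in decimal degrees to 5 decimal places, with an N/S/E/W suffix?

89.37028° N, 63.78204° W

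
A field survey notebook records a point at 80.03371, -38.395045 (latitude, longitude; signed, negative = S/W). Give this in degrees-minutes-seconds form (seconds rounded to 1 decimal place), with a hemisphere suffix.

φ: whole degrees 80; 2.02260′ → 2′ and 1.356″
Longitude is negative → W; |value| = 38.395045
λ: 0.395045° → 23.70270′; 0.70270 × 60 = 42.162″

80°02′1.4″ N, 38°23′42.2″ W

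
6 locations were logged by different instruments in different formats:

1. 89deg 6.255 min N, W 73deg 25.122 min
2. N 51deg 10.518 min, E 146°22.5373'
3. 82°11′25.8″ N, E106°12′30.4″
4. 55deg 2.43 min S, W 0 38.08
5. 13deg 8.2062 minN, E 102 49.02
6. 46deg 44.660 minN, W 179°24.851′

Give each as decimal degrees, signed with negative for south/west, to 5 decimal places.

Point 1:
  Lat: 89 + 6.255/60 = 89.104250
  N ⇒ keep positive
  Lon: 73 + 25.122/60 = 73.418700
  W ⇒ negate
Point 2:
  Latitude: 51 + 10.518/60 = 51.175300
  N → positive
  λ: 146 + 22.5373/60 = 146.375622
  E → positive
Point 3:
  Latitude: 82° + 11/60 + 25.8/3600 = 82 + 0.183333 + 0.007167 = 82.190500
  N ⇒ keep positive
  λ: 106° + 12/60 + 30.4/3600 = 106 + 0.200000 + 0.008444 = 106.208444
  E ⇒ keep positive
Point 4:
  Lat: 55 + 2.43/60 = 55.040500
  S → negative
  Lon: 38.08′ = 0.634667°; total 0.634667
  W ⇒ negate
Point 5:
  Latitude: 8.2062′ = 0.136770°; total 13.136770
  N ⇒ keep positive
  Longitude: 49.02′ = 0.817000°; total 102.817000
  E ⇒ keep positive
Point 6:
  φ: 46 + 44.66/60 = 46.744333
  N ⇒ keep positive
  Lon: 24.851′ = 0.414183°; total 179.414183
  hemisphere W, so the sign is −

1. 89.10425, -73.41870
2. 51.17530, 146.37562
3. 82.19050, 106.20844
4. -55.04050, -0.63467
5. 13.13677, 102.81700
6. 46.74433, -179.41418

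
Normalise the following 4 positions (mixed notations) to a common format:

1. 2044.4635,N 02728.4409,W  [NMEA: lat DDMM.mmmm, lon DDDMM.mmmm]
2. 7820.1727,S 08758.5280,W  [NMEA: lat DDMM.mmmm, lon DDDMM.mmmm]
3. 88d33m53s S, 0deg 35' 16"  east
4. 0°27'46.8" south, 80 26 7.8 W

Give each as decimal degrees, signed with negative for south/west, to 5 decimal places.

1. 20.74106, -27.47402
2. -78.33621, -87.97547
3. -88.56472, 0.58778
4. -0.46300, -80.43550

Point 1:
  Latitude: split at 2 digits → 20° and 44.4635′; 20 + 44.4635/60 = 20.741058
  N ⇒ keep positive
  Lon: degrees = first 3 digits = 27, minutes = 28.4409; 27 + 28.4409/60 = 27.474015
  hemisphere W, so the sign is −
Point 2:
  φ: degrees = first 2 digits = 78, minutes = 20.1727; 78 + 20.1727/60 = 78.336212
  S → negative
  λ: split at 3 digits → 087° and 58.528′; 87 + 58.528/60 = 87.975467
  hemisphere W, so the sign is −
Point 3:
  φ: 33′ + 53″ = 33.88333′; 88 + 33.88333/60 = 88.564722
  hemisphere S, so the sign is −
  λ: 0 + 35/60 + 16/3600 = 0.587778
  E ⇒ keep positive
Point 4:
  Lat: 0° + 27/60 + 46.8/3600 = 0 + 0.450000 + 0.013000 = 0.463000
  S → negative
  Longitude: 80 + 26/60 + 7.8/3600 = 80.435500
  W → negative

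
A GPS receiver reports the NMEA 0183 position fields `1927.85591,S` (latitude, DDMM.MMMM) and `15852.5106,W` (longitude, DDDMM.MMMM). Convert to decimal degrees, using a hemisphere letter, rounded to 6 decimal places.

19.464265° S, 158.875177° W

Lat: split at 2 digits → 19° and 27.85591′; 19 + 27.85591/60 = 19.4642652
Lon: degrees = first 3 digits = 158, minutes = 52.5106; 158 + 52.5106/60 = 158.8751767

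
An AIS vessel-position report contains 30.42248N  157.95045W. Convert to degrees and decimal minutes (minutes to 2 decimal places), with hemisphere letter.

30° 25.35′ N, 157° 57.03′ W

φ: minutes = (30.422480 − 30) × 60 = 25.3488
Lon: fractional part 0.950450 → 57.0270 minutes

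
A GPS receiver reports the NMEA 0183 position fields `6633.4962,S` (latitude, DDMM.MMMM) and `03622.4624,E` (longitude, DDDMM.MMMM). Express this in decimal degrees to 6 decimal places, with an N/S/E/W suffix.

Latitude: degrees = first 2 digits = 66, minutes = 33.4962; 66 + 33.4962/60 = 66.5582700
Longitude: split at 3 digits → 036° and 22.4624′; 36 + 22.4624/60 = 36.3743733

66.558270° S, 36.374373° E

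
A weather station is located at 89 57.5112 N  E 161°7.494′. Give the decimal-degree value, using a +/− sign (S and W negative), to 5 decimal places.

89.95852, 161.12490

Lat: 57.5112′ = 0.958520°; total 89.958520
N ⇒ keep positive
Longitude: 7.494′ = 0.124900°; total 161.124900
E → positive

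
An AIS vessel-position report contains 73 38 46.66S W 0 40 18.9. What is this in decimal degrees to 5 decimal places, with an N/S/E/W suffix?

φ: 73° + 38/60 + 46.66/3600 = 73 + 0.633333 + 0.012961 = 73.646294
Lon: 0° + 40/60 + 18.9/3600 = 0 + 0.666667 + 0.005250 = 0.671917

73.64629° S, 0.67192° W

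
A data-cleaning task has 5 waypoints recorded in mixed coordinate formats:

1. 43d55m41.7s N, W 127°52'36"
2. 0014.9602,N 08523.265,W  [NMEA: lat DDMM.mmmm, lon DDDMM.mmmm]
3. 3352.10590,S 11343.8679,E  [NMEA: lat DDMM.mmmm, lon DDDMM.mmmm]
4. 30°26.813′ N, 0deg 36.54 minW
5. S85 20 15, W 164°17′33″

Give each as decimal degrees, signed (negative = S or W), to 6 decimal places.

1. 43.928250, -127.876667
2. 0.249337, -85.387750
3. -33.868432, 113.731132
4. 30.446883, -0.609000
5. -85.337500, -164.292500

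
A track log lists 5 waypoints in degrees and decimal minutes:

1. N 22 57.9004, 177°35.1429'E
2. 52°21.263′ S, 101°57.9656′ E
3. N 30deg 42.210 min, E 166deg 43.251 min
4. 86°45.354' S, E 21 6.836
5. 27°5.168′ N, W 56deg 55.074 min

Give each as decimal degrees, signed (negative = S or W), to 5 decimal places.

1. 22.96501, 177.58572
2. -52.35438, 101.96609
3. 30.70350, 166.72085
4. -86.75590, 21.11393
5. 27.08613, -56.91790

Point 1:
  Lat: 22 + 57.9004/60 = 22.965007
  N ⇒ keep positive
  Lon: 35.1429′ = 0.585715°; total 177.585715
  E → positive
Point 2:
  Lat: 21.263′ = 0.354383°; total 52.354383
  hemisphere S, so the sign is −
  Lon: 101 + 57.9656/60 = 101.966093
  E ⇒ keep positive
Point 3:
  Lat: 42.21′ = 0.703500°; total 30.703500
  N ⇒ keep positive
  Lon: 166 + 43.251/60 = 166.720850
  E → positive
Point 4:
  Lat: 86 + 45.354/60 = 86.755900
  S → negative
  λ: 21 + 6.836/60 = 21.113933
  E → positive
Point 5:
  φ: 27 + 5.168/60 = 27.086133
  N ⇒ keep positive
  λ: 56 + 55.074/60 = 56.917900
  hemisphere W, so the sign is −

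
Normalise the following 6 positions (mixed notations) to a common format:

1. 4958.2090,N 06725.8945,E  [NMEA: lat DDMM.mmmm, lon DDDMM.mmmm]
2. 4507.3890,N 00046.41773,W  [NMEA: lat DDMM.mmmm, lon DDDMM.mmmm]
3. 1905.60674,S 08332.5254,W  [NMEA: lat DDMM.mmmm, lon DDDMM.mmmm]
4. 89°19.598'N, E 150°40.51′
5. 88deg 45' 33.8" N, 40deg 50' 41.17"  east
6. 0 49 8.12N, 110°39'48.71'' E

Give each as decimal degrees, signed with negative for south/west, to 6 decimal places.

1. 49.970150, 67.431575
2. 45.123150, -0.773629
3. -19.093446, -83.542090
4. 89.326633, 150.675167
5. 88.759389, 40.844769
6. 0.818922, 110.663531

Point 1:
  Latitude: degrees = first 2 digits = 49, minutes = 58.209; 49 + 58.209/60 = 49.9701500
  N ⇒ keep positive
  λ: degrees = first 3 digits = 67, minutes = 25.8945; 67 + 25.8945/60 = 67.4315750
  E → positive
Point 2:
  φ: split at 2 digits → 45° and 7.389′; 45 + 7.389/60 = 45.1231500
  N ⇒ keep positive
  Longitude: degrees = first 3 digits = 0, minutes = 46.41773; 0 + 46.41773/60 = 0.7736288
  W → negative
Point 3:
  φ: degrees = first 2 digits = 19, minutes = 5.60674; 19 + 5.60674/60 = 19.0934457
  hemisphere S, so the sign is −
  λ: degrees = first 3 digits = 83, minutes = 32.5254; 83 + 32.5254/60 = 83.5420900
  W ⇒ negate
Point 4:
  Latitude: 89 + 19.598/60 = 89.3266333
  N → positive
  Lon: 40.51′ = 0.675167°; total 150.6751667
  E ⇒ keep positive
Point 5:
  Lat: 88 + 45/60 + 33.8/3600 = 88.7593889
  N → positive
  Longitude: 40° + 50/60 + 41.17/3600 = 40 + 0.833333 + 0.011436 = 40.8447694
  E → positive
Point 6:
  φ: 49′ + 8.12″ = 49.13533′; 0 + 49.13533/60 = 0.8189222
  N → positive
  λ: 110 + 39/60 + 48.71/3600 = 110.6635306
  E → positive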